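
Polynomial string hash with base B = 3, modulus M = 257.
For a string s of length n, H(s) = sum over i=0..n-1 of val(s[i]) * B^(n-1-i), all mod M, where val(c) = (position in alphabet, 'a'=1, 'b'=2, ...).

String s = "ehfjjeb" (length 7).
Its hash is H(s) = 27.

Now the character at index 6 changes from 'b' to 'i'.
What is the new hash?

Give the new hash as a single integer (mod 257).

val('b') = 2, val('i') = 9
Position k = 6, exponent = n-1-k = 0
B^0 mod M = 3^0 mod 257 = 1
Delta = (9 - 2) * 1 mod 257 = 7
New hash = (27 + 7) mod 257 = 34

Answer: 34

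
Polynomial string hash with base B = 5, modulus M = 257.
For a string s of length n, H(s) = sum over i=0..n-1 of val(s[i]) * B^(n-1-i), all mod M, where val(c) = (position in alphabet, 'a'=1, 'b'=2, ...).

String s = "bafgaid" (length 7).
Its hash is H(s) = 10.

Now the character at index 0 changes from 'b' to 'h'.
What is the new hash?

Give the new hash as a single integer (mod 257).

val('b') = 2, val('h') = 8
Position k = 0, exponent = n-1-k = 6
B^6 mod M = 5^6 mod 257 = 205
Delta = (8 - 2) * 205 mod 257 = 202
New hash = (10 + 202) mod 257 = 212

Answer: 212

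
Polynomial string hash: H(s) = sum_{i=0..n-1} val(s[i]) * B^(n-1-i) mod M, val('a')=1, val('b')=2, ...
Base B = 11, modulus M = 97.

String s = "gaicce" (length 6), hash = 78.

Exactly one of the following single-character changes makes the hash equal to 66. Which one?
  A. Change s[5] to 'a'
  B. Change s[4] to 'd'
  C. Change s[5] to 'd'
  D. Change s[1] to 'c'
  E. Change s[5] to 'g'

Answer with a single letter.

Answer: D

Derivation:
Option A: s[5]='e'->'a', delta=(1-5)*11^0 mod 97 = 93, hash=78+93 mod 97 = 74
Option B: s[4]='c'->'d', delta=(4-3)*11^1 mod 97 = 11, hash=78+11 mod 97 = 89
Option C: s[5]='e'->'d', delta=(4-5)*11^0 mod 97 = 96, hash=78+96 mod 97 = 77
Option D: s[1]='a'->'c', delta=(3-1)*11^4 mod 97 = 85, hash=78+85 mod 97 = 66 <-- target
Option E: s[5]='e'->'g', delta=(7-5)*11^0 mod 97 = 2, hash=78+2 mod 97 = 80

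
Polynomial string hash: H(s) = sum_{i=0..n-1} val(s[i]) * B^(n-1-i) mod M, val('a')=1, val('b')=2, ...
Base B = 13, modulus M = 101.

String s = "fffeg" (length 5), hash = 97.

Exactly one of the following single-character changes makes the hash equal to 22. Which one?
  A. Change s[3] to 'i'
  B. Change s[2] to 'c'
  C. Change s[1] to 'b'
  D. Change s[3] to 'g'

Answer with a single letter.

Answer: D

Derivation:
Option A: s[3]='e'->'i', delta=(9-5)*13^1 mod 101 = 52, hash=97+52 mod 101 = 48
Option B: s[2]='f'->'c', delta=(3-6)*13^2 mod 101 = 99, hash=97+99 mod 101 = 95
Option C: s[1]='f'->'b', delta=(2-6)*13^3 mod 101 = 100, hash=97+100 mod 101 = 96
Option D: s[3]='e'->'g', delta=(7-5)*13^1 mod 101 = 26, hash=97+26 mod 101 = 22 <-- target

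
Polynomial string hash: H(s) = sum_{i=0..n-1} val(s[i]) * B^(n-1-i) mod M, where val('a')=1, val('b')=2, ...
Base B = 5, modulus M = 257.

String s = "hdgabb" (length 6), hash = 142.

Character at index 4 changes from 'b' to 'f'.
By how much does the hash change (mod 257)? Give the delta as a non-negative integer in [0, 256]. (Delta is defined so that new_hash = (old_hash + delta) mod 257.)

Answer: 20

Derivation:
Delta formula: (val(new) - val(old)) * B^(n-1-k) mod M
  val('f') - val('b') = 6 - 2 = 4
  B^(n-1-k) = 5^1 mod 257 = 5
  Delta = 4 * 5 mod 257 = 20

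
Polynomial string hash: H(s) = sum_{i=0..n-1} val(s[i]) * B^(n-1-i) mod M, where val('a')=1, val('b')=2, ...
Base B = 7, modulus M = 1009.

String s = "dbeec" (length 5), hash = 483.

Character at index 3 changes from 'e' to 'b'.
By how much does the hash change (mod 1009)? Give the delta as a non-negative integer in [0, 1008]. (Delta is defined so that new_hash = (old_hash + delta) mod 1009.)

Delta formula: (val(new) - val(old)) * B^(n-1-k) mod M
  val('b') - val('e') = 2 - 5 = -3
  B^(n-1-k) = 7^1 mod 1009 = 7
  Delta = -3 * 7 mod 1009 = 988

Answer: 988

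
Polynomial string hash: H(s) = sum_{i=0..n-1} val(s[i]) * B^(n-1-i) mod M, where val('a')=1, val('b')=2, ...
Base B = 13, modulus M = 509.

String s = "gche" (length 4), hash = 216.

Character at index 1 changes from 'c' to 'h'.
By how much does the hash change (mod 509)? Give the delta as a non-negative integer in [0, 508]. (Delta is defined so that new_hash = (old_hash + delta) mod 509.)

Delta formula: (val(new) - val(old)) * B^(n-1-k) mod M
  val('h') - val('c') = 8 - 3 = 5
  B^(n-1-k) = 13^2 mod 509 = 169
  Delta = 5 * 169 mod 509 = 336

Answer: 336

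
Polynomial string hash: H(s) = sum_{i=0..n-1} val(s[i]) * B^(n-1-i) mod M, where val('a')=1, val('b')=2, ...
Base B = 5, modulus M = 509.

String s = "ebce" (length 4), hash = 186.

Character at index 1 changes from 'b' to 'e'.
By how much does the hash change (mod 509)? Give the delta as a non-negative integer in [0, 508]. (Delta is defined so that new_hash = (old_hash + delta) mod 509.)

Answer: 75

Derivation:
Delta formula: (val(new) - val(old)) * B^(n-1-k) mod M
  val('e') - val('b') = 5 - 2 = 3
  B^(n-1-k) = 5^2 mod 509 = 25
  Delta = 3 * 25 mod 509 = 75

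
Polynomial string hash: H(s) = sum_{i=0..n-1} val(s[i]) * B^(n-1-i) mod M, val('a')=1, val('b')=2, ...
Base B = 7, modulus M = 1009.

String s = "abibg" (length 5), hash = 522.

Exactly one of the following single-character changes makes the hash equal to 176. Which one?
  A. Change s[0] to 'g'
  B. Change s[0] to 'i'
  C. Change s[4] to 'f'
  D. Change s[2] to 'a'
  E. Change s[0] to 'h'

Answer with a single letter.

Answer: E

Derivation:
Option A: s[0]='a'->'g', delta=(7-1)*7^4 mod 1009 = 280, hash=522+280 mod 1009 = 802
Option B: s[0]='a'->'i', delta=(9-1)*7^4 mod 1009 = 37, hash=522+37 mod 1009 = 559
Option C: s[4]='g'->'f', delta=(6-7)*7^0 mod 1009 = 1008, hash=522+1008 mod 1009 = 521
Option D: s[2]='i'->'a', delta=(1-9)*7^2 mod 1009 = 617, hash=522+617 mod 1009 = 130
Option E: s[0]='a'->'h', delta=(8-1)*7^4 mod 1009 = 663, hash=522+663 mod 1009 = 176 <-- target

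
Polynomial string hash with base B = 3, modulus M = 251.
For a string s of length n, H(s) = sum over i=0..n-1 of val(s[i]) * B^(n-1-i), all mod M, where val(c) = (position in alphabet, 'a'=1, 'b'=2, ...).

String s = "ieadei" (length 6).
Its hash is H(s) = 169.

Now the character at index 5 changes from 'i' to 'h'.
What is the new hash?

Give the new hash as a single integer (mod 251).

val('i') = 9, val('h') = 8
Position k = 5, exponent = n-1-k = 0
B^0 mod M = 3^0 mod 251 = 1
Delta = (8 - 9) * 1 mod 251 = 250
New hash = (169 + 250) mod 251 = 168

Answer: 168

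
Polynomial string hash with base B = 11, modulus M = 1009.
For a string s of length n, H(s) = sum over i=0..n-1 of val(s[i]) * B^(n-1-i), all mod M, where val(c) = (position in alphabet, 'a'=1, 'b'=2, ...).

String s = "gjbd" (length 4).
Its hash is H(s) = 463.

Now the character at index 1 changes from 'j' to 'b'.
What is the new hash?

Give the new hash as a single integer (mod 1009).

val('j') = 10, val('b') = 2
Position k = 1, exponent = n-1-k = 2
B^2 mod M = 11^2 mod 1009 = 121
Delta = (2 - 10) * 121 mod 1009 = 41
New hash = (463 + 41) mod 1009 = 504

Answer: 504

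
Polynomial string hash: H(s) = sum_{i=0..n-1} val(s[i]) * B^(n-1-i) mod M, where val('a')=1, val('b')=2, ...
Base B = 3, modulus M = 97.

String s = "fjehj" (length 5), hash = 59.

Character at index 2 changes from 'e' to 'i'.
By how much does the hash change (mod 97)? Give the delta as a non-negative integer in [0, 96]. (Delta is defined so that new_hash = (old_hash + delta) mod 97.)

Answer: 36

Derivation:
Delta formula: (val(new) - val(old)) * B^(n-1-k) mod M
  val('i') - val('e') = 9 - 5 = 4
  B^(n-1-k) = 3^2 mod 97 = 9
  Delta = 4 * 9 mod 97 = 36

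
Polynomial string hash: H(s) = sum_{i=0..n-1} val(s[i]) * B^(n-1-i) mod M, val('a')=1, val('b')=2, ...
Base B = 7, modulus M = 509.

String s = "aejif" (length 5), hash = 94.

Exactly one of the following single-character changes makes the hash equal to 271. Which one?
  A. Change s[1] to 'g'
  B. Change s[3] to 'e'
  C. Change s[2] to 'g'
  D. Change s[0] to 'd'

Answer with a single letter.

Option A: s[1]='e'->'g', delta=(7-5)*7^3 mod 509 = 177, hash=94+177 mod 509 = 271 <-- target
Option B: s[3]='i'->'e', delta=(5-9)*7^1 mod 509 = 481, hash=94+481 mod 509 = 66
Option C: s[2]='j'->'g', delta=(7-10)*7^2 mod 509 = 362, hash=94+362 mod 509 = 456
Option D: s[0]='a'->'d', delta=(4-1)*7^4 mod 509 = 77, hash=94+77 mod 509 = 171

Answer: A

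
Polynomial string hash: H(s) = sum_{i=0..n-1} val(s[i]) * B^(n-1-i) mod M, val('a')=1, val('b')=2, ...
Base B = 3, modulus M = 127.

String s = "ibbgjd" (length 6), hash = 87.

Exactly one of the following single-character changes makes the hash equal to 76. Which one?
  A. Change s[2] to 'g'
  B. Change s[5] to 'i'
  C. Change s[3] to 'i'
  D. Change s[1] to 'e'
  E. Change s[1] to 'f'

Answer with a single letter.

Option A: s[2]='b'->'g', delta=(7-2)*3^3 mod 127 = 8, hash=87+8 mod 127 = 95
Option B: s[5]='d'->'i', delta=(9-4)*3^0 mod 127 = 5, hash=87+5 mod 127 = 92
Option C: s[3]='g'->'i', delta=(9-7)*3^2 mod 127 = 18, hash=87+18 mod 127 = 105
Option D: s[1]='b'->'e', delta=(5-2)*3^4 mod 127 = 116, hash=87+116 mod 127 = 76 <-- target
Option E: s[1]='b'->'f', delta=(6-2)*3^4 mod 127 = 70, hash=87+70 mod 127 = 30

Answer: D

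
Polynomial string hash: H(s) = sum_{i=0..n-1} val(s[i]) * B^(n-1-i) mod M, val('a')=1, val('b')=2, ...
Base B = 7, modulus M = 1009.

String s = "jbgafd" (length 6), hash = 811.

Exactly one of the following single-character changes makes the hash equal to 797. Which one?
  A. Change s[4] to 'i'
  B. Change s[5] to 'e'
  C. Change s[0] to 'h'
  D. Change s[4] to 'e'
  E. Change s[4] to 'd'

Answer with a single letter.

Option A: s[4]='f'->'i', delta=(9-6)*7^1 mod 1009 = 21, hash=811+21 mod 1009 = 832
Option B: s[5]='d'->'e', delta=(5-4)*7^0 mod 1009 = 1, hash=811+1 mod 1009 = 812
Option C: s[0]='j'->'h', delta=(8-10)*7^5 mod 1009 = 692, hash=811+692 mod 1009 = 494
Option D: s[4]='f'->'e', delta=(5-6)*7^1 mod 1009 = 1002, hash=811+1002 mod 1009 = 804
Option E: s[4]='f'->'d', delta=(4-6)*7^1 mod 1009 = 995, hash=811+995 mod 1009 = 797 <-- target

Answer: E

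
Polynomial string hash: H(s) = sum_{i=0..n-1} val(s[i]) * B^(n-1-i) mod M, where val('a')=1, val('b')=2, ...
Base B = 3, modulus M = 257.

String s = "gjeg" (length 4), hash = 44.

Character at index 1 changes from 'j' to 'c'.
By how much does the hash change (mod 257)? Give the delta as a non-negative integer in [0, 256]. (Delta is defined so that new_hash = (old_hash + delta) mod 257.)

Answer: 194

Derivation:
Delta formula: (val(new) - val(old)) * B^(n-1-k) mod M
  val('c') - val('j') = 3 - 10 = -7
  B^(n-1-k) = 3^2 mod 257 = 9
  Delta = -7 * 9 mod 257 = 194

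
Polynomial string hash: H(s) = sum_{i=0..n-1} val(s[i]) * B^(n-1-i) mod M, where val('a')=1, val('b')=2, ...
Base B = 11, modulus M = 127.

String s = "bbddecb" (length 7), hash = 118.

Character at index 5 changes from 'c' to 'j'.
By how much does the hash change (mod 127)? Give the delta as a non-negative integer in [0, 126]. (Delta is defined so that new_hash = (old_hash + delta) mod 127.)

Answer: 77

Derivation:
Delta formula: (val(new) - val(old)) * B^(n-1-k) mod M
  val('j') - val('c') = 10 - 3 = 7
  B^(n-1-k) = 11^1 mod 127 = 11
  Delta = 7 * 11 mod 127 = 77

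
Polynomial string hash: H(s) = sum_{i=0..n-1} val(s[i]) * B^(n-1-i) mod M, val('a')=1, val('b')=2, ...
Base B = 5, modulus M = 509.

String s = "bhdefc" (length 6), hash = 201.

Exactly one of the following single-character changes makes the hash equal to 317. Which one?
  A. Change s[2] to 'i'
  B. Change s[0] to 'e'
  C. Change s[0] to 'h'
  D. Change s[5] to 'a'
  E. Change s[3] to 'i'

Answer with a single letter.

Answer: A

Derivation:
Option A: s[2]='d'->'i', delta=(9-4)*5^3 mod 509 = 116, hash=201+116 mod 509 = 317 <-- target
Option B: s[0]='b'->'e', delta=(5-2)*5^5 mod 509 = 213, hash=201+213 mod 509 = 414
Option C: s[0]='b'->'h', delta=(8-2)*5^5 mod 509 = 426, hash=201+426 mod 509 = 118
Option D: s[5]='c'->'a', delta=(1-3)*5^0 mod 509 = 507, hash=201+507 mod 509 = 199
Option E: s[3]='e'->'i', delta=(9-5)*5^2 mod 509 = 100, hash=201+100 mod 509 = 301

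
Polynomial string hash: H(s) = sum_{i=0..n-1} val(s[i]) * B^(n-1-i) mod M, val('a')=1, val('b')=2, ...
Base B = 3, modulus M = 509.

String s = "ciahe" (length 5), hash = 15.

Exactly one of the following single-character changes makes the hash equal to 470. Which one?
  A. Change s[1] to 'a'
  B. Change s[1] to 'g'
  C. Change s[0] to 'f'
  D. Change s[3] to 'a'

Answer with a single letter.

Answer: B

Derivation:
Option A: s[1]='i'->'a', delta=(1-9)*3^3 mod 509 = 293, hash=15+293 mod 509 = 308
Option B: s[1]='i'->'g', delta=(7-9)*3^3 mod 509 = 455, hash=15+455 mod 509 = 470 <-- target
Option C: s[0]='c'->'f', delta=(6-3)*3^4 mod 509 = 243, hash=15+243 mod 509 = 258
Option D: s[3]='h'->'a', delta=(1-8)*3^1 mod 509 = 488, hash=15+488 mod 509 = 503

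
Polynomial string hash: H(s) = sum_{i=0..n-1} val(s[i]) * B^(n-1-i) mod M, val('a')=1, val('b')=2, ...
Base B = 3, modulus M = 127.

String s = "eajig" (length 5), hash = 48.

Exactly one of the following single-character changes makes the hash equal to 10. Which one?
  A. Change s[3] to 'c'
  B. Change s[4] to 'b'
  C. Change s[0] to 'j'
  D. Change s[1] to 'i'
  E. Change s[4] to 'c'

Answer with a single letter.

Answer: D

Derivation:
Option A: s[3]='i'->'c', delta=(3-9)*3^1 mod 127 = 109, hash=48+109 mod 127 = 30
Option B: s[4]='g'->'b', delta=(2-7)*3^0 mod 127 = 122, hash=48+122 mod 127 = 43
Option C: s[0]='e'->'j', delta=(10-5)*3^4 mod 127 = 24, hash=48+24 mod 127 = 72
Option D: s[1]='a'->'i', delta=(9-1)*3^3 mod 127 = 89, hash=48+89 mod 127 = 10 <-- target
Option E: s[4]='g'->'c', delta=(3-7)*3^0 mod 127 = 123, hash=48+123 mod 127 = 44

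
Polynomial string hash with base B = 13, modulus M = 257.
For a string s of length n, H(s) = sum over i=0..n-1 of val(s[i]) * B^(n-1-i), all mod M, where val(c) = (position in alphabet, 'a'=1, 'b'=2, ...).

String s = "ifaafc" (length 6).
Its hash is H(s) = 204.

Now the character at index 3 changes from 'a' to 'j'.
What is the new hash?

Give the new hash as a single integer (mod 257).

val('a') = 1, val('j') = 10
Position k = 3, exponent = n-1-k = 2
B^2 mod M = 13^2 mod 257 = 169
Delta = (10 - 1) * 169 mod 257 = 236
New hash = (204 + 236) mod 257 = 183

Answer: 183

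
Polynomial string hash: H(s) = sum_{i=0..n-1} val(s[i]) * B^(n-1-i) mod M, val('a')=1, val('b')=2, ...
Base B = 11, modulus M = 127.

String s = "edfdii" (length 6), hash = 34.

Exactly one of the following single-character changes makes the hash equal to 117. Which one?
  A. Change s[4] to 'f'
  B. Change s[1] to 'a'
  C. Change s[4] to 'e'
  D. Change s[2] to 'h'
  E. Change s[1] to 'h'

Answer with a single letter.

Option A: s[4]='i'->'f', delta=(6-9)*11^1 mod 127 = 94, hash=34+94 mod 127 = 1
Option B: s[1]='d'->'a', delta=(1-4)*11^4 mod 127 = 19, hash=34+19 mod 127 = 53
Option C: s[4]='i'->'e', delta=(5-9)*11^1 mod 127 = 83, hash=34+83 mod 127 = 117 <-- target
Option D: s[2]='f'->'h', delta=(8-6)*11^3 mod 127 = 122, hash=34+122 mod 127 = 29
Option E: s[1]='d'->'h', delta=(8-4)*11^4 mod 127 = 17, hash=34+17 mod 127 = 51

Answer: C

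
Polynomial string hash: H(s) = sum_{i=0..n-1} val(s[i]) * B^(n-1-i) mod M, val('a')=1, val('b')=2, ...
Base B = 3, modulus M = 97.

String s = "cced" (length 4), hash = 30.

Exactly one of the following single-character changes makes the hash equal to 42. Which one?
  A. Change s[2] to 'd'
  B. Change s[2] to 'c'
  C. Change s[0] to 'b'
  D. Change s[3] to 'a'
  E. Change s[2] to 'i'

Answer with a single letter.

Option A: s[2]='e'->'d', delta=(4-5)*3^1 mod 97 = 94, hash=30+94 mod 97 = 27
Option B: s[2]='e'->'c', delta=(3-5)*3^1 mod 97 = 91, hash=30+91 mod 97 = 24
Option C: s[0]='c'->'b', delta=(2-3)*3^3 mod 97 = 70, hash=30+70 mod 97 = 3
Option D: s[3]='d'->'a', delta=(1-4)*3^0 mod 97 = 94, hash=30+94 mod 97 = 27
Option E: s[2]='e'->'i', delta=(9-5)*3^1 mod 97 = 12, hash=30+12 mod 97 = 42 <-- target

Answer: E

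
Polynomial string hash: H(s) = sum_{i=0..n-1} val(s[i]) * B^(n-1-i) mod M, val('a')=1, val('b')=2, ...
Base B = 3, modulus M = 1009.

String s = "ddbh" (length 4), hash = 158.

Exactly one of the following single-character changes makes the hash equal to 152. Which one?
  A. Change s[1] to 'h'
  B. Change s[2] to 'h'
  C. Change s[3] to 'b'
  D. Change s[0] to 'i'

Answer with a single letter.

Option A: s[1]='d'->'h', delta=(8-4)*3^2 mod 1009 = 36, hash=158+36 mod 1009 = 194
Option B: s[2]='b'->'h', delta=(8-2)*3^1 mod 1009 = 18, hash=158+18 mod 1009 = 176
Option C: s[3]='h'->'b', delta=(2-8)*3^0 mod 1009 = 1003, hash=158+1003 mod 1009 = 152 <-- target
Option D: s[0]='d'->'i', delta=(9-4)*3^3 mod 1009 = 135, hash=158+135 mod 1009 = 293

Answer: C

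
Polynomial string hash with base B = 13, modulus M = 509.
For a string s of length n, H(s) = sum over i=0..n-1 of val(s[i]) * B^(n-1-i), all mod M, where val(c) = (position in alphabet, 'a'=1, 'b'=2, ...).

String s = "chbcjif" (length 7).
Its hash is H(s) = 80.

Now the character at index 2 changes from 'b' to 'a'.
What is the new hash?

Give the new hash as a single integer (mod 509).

Answer: 23

Derivation:
val('b') = 2, val('a') = 1
Position k = 2, exponent = n-1-k = 4
B^4 mod M = 13^4 mod 509 = 57
Delta = (1 - 2) * 57 mod 509 = 452
New hash = (80 + 452) mod 509 = 23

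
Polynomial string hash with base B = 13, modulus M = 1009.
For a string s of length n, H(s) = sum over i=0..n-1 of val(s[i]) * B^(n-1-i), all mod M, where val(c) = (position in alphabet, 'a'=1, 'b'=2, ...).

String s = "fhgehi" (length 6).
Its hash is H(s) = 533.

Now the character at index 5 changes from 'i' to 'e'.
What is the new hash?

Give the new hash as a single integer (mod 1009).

Answer: 529

Derivation:
val('i') = 9, val('e') = 5
Position k = 5, exponent = n-1-k = 0
B^0 mod M = 13^0 mod 1009 = 1
Delta = (5 - 9) * 1 mod 1009 = 1005
New hash = (533 + 1005) mod 1009 = 529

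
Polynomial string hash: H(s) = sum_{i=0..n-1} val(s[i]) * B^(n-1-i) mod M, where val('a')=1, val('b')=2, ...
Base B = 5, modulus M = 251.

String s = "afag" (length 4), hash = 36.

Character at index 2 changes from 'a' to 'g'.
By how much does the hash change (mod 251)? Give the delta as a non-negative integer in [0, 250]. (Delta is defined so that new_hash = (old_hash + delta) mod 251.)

Answer: 30

Derivation:
Delta formula: (val(new) - val(old)) * B^(n-1-k) mod M
  val('g') - val('a') = 7 - 1 = 6
  B^(n-1-k) = 5^1 mod 251 = 5
  Delta = 6 * 5 mod 251 = 30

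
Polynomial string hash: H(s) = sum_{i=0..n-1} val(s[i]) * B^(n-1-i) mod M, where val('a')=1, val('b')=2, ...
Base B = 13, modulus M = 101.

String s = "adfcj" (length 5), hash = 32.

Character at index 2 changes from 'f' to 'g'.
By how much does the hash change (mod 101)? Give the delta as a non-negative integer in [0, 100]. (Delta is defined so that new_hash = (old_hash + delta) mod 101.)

Delta formula: (val(new) - val(old)) * B^(n-1-k) mod M
  val('g') - val('f') = 7 - 6 = 1
  B^(n-1-k) = 13^2 mod 101 = 68
  Delta = 1 * 68 mod 101 = 68

Answer: 68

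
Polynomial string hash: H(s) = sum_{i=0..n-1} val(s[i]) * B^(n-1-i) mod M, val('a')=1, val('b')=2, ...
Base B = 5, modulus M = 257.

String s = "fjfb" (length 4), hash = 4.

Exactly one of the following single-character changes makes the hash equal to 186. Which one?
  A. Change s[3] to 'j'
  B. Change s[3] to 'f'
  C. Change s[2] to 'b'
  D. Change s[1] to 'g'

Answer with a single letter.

Answer: D

Derivation:
Option A: s[3]='b'->'j', delta=(10-2)*5^0 mod 257 = 8, hash=4+8 mod 257 = 12
Option B: s[3]='b'->'f', delta=(6-2)*5^0 mod 257 = 4, hash=4+4 mod 257 = 8
Option C: s[2]='f'->'b', delta=(2-6)*5^1 mod 257 = 237, hash=4+237 mod 257 = 241
Option D: s[1]='j'->'g', delta=(7-10)*5^2 mod 257 = 182, hash=4+182 mod 257 = 186 <-- target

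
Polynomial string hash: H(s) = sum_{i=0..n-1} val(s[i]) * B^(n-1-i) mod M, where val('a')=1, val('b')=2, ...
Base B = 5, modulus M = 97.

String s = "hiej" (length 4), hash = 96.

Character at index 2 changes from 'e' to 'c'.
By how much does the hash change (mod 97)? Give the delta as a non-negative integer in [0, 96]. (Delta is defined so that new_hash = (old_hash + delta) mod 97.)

Delta formula: (val(new) - val(old)) * B^(n-1-k) mod M
  val('c') - val('e') = 3 - 5 = -2
  B^(n-1-k) = 5^1 mod 97 = 5
  Delta = -2 * 5 mod 97 = 87

Answer: 87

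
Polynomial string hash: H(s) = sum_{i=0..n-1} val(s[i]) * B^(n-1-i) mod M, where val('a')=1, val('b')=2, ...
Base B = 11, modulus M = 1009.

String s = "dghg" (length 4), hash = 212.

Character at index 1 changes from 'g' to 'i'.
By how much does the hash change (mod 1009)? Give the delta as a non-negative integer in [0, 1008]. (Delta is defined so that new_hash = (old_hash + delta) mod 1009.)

Delta formula: (val(new) - val(old)) * B^(n-1-k) mod M
  val('i') - val('g') = 9 - 7 = 2
  B^(n-1-k) = 11^2 mod 1009 = 121
  Delta = 2 * 121 mod 1009 = 242

Answer: 242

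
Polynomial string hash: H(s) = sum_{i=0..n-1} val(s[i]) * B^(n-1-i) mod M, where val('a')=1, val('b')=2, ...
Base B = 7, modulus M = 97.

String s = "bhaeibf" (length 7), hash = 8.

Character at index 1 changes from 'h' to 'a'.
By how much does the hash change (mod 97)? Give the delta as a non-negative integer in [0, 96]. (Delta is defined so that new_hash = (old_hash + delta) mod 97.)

Answer: 12

Derivation:
Delta formula: (val(new) - val(old)) * B^(n-1-k) mod M
  val('a') - val('h') = 1 - 8 = -7
  B^(n-1-k) = 7^5 mod 97 = 26
  Delta = -7 * 26 mod 97 = 12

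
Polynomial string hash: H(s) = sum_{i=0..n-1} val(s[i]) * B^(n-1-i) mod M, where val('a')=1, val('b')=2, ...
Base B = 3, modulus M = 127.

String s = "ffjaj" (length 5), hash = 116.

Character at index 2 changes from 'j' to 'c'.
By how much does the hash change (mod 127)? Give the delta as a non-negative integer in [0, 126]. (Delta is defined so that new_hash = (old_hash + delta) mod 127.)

Answer: 64

Derivation:
Delta formula: (val(new) - val(old)) * B^(n-1-k) mod M
  val('c') - val('j') = 3 - 10 = -7
  B^(n-1-k) = 3^2 mod 127 = 9
  Delta = -7 * 9 mod 127 = 64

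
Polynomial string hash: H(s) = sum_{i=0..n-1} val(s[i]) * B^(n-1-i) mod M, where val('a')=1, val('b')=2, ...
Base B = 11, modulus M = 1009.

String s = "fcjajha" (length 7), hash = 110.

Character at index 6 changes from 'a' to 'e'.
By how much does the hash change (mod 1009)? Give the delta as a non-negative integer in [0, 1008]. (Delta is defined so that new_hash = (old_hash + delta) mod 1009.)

Answer: 4

Derivation:
Delta formula: (val(new) - val(old)) * B^(n-1-k) mod M
  val('e') - val('a') = 5 - 1 = 4
  B^(n-1-k) = 11^0 mod 1009 = 1
  Delta = 4 * 1 mod 1009 = 4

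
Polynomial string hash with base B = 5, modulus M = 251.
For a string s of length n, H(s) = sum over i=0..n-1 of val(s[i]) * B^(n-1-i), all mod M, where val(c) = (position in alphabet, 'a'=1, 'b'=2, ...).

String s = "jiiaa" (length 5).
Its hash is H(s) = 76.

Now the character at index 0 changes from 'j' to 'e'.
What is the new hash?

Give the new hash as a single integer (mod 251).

Answer: 214

Derivation:
val('j') = 10, val('e') = 5
Position k = 0, exponent = n-1-k = 4
B^4 mod M = 5^4 mod 251 = 123
Delta = (5 - 10) * 123 mod 251 = 138
New hash = (76 + 138) mod 251 = 214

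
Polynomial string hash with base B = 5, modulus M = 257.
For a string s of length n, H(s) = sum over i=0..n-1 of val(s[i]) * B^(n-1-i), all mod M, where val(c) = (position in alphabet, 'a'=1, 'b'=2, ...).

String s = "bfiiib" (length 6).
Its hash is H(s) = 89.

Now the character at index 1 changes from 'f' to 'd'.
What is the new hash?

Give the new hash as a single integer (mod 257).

Answer: 124

Derivation:
val('f') = 6, val('d') = 4
Position k = 1, exponent = n-1-k = 4
B^4 mod M = 5^4 mod 257 = 111
Delta = (4 - 6) * 111 mod 257 = 35
New hash = (89 + 35) mod 257 = 124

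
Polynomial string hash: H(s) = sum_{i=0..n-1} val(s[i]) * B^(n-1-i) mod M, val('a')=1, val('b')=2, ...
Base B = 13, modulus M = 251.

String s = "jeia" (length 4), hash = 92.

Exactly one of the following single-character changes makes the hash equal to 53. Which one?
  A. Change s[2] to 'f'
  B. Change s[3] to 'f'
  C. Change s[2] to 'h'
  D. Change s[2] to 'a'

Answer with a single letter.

Answer: A

Derivation:
Option A: s[2]='i'->'f', delta=(6-9)*13^1 mod 251 = 212, hash=92+212 mod 251 = 53 <-- target
Option B: s[3]='a'->'f', delta=(6-1)*13^0 mod 251 = 5, hash=92+5 mod 251 = 97
Option C: s[2]='i'->'h', delta=(8-9)*13^1 mod 251 = 238, hash=92+238 mod 251 = 79
Option D: s[2]='i'->'a', delta=(1-9)*13^1 mod 251 = 147, hash=92+147 mod 251 = 239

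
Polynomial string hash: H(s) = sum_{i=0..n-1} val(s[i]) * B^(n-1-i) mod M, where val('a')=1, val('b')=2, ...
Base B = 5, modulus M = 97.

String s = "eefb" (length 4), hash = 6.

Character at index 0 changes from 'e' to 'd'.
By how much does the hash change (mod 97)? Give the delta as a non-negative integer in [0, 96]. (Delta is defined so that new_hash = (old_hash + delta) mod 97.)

Delta formula: (val(new) - val(old)) * B^(n-1-k) mod M
  val('d') - val('e') = 4 - 5 = -1
  B^(n-1-k) = 5^3 mod 97 = 28
  Delta = -1 * 28 mod 97 = 69

Answer: 69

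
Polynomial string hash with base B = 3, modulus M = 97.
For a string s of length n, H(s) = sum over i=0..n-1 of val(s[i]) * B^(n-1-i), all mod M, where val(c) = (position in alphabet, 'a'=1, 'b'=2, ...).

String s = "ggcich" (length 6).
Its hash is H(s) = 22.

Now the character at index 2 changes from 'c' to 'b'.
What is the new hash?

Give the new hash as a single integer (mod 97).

val('c') = 3, val('b') = 2
Position k = 2, exponent = n-1-k = 3
B^3 mod M = 3^3 mod 97 = 27
Delta = (2 - 3) * 27 mod 97 = 70
New hash = (22 + 70) mod 97 = 92

Answer: 92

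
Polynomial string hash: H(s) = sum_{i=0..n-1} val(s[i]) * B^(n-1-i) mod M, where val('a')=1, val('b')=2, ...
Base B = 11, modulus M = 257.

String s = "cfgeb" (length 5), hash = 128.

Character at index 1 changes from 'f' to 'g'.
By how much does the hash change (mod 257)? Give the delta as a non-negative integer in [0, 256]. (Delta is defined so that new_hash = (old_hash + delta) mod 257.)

Answer: 46

Derivation:
Delta formula: (val(new) - val(old)) * B^(n-1-k) mod M
  val('g') - val('f') = 7 - 6 = 1
  B^(n-1-k) = 11^3 mod 257 = 46
  Delta = 1 * 46 mod 257 = 46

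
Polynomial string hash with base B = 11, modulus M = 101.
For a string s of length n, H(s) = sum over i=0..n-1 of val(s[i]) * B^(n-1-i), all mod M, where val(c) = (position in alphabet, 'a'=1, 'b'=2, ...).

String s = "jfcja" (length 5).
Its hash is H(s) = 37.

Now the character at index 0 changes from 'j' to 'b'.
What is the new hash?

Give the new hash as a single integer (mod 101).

Answer: 69

Derivation:
val('j') = 10, val('b') = 2
Position k = 0, exponent = n-1-k = 4
B^4 mod M = 11^4 mod 101 = 97
Delta = (2 - 10) * 97 mod 101 = 32
New hash = (37 + 32) mod 101 = 69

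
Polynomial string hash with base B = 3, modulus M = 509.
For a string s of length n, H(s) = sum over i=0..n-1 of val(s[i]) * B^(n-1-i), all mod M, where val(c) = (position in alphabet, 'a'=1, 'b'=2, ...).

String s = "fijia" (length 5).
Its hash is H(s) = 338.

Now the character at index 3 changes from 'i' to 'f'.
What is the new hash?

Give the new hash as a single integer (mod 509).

Answer: 329

Derivation:
val('i') = 9, val('f') = 6
Position k = 3, exponent = n-1-k = 1
B^1 mod M = 3^1 mod 509 = 3
Delta = (6 - 9) * 3 mod 509 = 500
New hash = (338 + 500) mod 509 = 329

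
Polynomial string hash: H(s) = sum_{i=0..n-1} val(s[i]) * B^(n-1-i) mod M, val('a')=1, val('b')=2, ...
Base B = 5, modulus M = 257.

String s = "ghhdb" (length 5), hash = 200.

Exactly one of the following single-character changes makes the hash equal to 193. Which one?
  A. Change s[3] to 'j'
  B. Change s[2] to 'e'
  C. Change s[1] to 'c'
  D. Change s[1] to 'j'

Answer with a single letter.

Answer: D

Derivation:
Option A: s[3]='d'->'j', delta=(10-4)*5^1 mod 257 = 30, hash=200+30 mod 257 = 230
Option B: s[2]='h'->'e', delta=(5-8)*5^2 mod 257 = 182, hash=200+182 mod 257 = 125
Option C: s[1]='h'->'c', delta=(3-8)*5^3 mod 257 = 146, hash=200+146 mod 257 = 89
Option D: s[1]='h'->'j', delta=(10-8)*5^3 mod 257 = 250, hash=200+250 mod 257 = 193 <-- target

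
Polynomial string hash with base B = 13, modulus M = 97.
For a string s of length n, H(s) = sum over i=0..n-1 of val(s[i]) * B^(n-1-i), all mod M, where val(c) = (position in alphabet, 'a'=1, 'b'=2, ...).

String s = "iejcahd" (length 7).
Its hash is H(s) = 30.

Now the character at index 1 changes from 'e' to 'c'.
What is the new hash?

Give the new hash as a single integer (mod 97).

val('e') = 5, val('c') = 3
Position k = 1, exponent = n-1-k = 5
B^5 mod M = 13^5 mod 97 = 74
Delta = (3 - 5) * 74 mod 97 = 46
New hash = (30 + 46) mod 97 = 76

Answer: 76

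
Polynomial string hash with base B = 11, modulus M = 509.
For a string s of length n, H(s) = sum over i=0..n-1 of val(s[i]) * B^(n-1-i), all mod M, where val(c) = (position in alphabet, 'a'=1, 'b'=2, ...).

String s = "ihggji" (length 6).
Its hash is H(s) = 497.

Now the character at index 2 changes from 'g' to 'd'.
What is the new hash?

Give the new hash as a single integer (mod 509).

val('g') = 7, val('d') = 4
Position k = 2, exponent = n-1-k = 3
B^3 mod M = 11^3 mod 509 = 313
Delta = (4 - 7) * 313 mod 509 = 79
New hash = (497 + 79) mod 509 = 67

Answer: 67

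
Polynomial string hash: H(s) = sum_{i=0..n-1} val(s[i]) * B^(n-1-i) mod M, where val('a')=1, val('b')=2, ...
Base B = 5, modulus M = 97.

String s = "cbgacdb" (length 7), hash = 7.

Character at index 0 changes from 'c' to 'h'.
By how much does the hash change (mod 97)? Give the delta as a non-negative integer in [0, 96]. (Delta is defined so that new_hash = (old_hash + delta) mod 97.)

Answer: 40

Derivation:
Delta formula: (val(new) - val(old)) * B^(n-1-k) mod M
  val('h') - val('c') = 8 - 3 = 5
  B^(n-1-k) = 5^6 mod 97 = 8
  Delta = 5 * 8 mod 97 = 40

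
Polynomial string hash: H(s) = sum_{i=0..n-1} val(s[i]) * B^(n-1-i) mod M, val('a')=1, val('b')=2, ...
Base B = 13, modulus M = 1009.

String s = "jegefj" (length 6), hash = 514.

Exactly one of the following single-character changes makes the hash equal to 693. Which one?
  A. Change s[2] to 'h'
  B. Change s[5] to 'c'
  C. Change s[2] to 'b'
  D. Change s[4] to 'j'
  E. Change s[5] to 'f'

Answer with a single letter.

Option A: s[2]='g'->'h', delta=(8-7)*13^3 mod 1009 = 179, hash=514+179 mod 1009 = 693 <-- target
Option B: s[5]='j'->'c', delta=(3-10)*13^0 mod 1009 = 1002, hash=514+1002 mod 1009 = 507
Option C: s[2]='g'->'b', delta=(2-7)*13^3 mod 1009 = 114, hash=514+114 mod 1009 = 628
Option D: s[4]='f'->'j', delta=(10-6)*13^1 mod 1009 = 52, hash=514+52 mod 1009 = 566
Option E: s[5]='j'->'f', delta=(6-10)*13^0 mod 1009 = 1005, hash=514+1005 mod 1009 = 510

Answer: A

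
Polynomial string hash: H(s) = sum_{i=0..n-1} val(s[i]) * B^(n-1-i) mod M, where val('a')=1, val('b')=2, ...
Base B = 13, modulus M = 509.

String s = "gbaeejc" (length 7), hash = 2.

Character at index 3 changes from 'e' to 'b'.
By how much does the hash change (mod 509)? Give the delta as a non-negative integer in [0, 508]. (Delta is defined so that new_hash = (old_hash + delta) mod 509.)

Answer: 26

Derivation:
Delta formula: (val(new) - val(old)) * B^(n-1-k) mod M
  val('b') - val('e') = 2 - 5 = -3
  B^(n-1-k) = 13^3 mod 509 = 161
  Delta = -3 * 161 mod 509 = 26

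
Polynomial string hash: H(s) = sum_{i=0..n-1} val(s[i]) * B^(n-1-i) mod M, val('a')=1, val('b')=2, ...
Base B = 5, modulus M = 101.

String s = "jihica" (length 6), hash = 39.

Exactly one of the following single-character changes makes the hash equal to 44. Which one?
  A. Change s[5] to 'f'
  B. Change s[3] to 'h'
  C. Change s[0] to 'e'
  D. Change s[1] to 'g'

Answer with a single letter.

Option A: s[5]='a'->'f', delta=(6-1)*5^0 mod 101 = 5, hash=39+5 mod 101 = 44 <-- target
Option B: s[3]='i'->'h', delta=(8-9)*5^2 mod 101 = 76, hash=39+76 mod 101 = 14
Option C: s[0]='j'->'e', delta=(5-10)*5^5 mod 101 = 30, hash=39+30 mod 101 = 69
Option D: s[1]='i'->'g', delta=(7-9)*5^4 mod 101 = 63, hash=39+63 mod 101 = 1

Answer: A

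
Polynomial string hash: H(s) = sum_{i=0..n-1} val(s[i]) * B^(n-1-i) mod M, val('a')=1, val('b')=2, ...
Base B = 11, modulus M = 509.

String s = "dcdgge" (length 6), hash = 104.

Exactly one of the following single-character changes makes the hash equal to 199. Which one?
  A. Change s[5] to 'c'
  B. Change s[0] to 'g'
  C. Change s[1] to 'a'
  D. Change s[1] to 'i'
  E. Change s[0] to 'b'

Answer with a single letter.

Answer: E

Derivation:
Option A: s[5]='e'->'c', delta=(3-5)*11^0 mod 509 = 507, hash=104+507 mod 509 = 102
Option B: s[0]='d'->'g', delta=(7-4)*11^5 mod 509 = 112, hash=104+112 mod 509 = 216
Option C: s[1]='c'->'a', delta=(1-3)*11^4 mod 509 = 240, hash=104+240 mod 509 = 344
Option D: s[1]='c'->'i', delta=(9-3)*11^4 mod 509 = 298, hash=104+298 mod 509 = 402
Option E: s[0]='d'->'b', delta=(2-4)*11^5 mod 509 = 95, hash=104+95 mod 509 = 199 <-- target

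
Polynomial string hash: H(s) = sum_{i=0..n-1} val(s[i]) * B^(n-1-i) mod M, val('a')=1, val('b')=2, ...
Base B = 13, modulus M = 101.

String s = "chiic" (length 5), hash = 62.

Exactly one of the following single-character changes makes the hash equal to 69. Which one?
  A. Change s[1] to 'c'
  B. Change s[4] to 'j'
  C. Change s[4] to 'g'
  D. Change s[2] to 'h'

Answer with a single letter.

Answer: B

Derivation:
Option A: s[1]='h'->'c', delta=(3-8)*13^3 mod 101 = 24, hash=62+24 mod 101 = 86
Option B: s[4]='c'->'j', delta=(10-3)*13^0 mod 101 = 7, hash=62+7 mod 101 = 69 <-- target
Option C: s[4]='c'->'g', delta=(7-3)*13^0 mod 101 = 4, hash=62+4 mod 101 = 66
Option D: s[2]='i'->'h', delta=(8-9)*13^2 mod 101 = 33, hash=62+33 mod 101 = 95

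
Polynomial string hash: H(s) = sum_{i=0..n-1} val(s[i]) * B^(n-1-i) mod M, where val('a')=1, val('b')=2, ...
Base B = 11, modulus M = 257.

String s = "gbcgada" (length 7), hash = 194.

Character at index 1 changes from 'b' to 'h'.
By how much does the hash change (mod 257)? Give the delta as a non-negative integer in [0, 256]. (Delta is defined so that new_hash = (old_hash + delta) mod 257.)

Delta formula: (val(new) - val(old)) * B^(n-1-k) mod M
  val('h') - val('b') = 8 - 2 = 6
  B^(n-1-k) = 11^5 mod 257 = 169
  Delta = 6 * 169 mod 257 = 243

Answer: 243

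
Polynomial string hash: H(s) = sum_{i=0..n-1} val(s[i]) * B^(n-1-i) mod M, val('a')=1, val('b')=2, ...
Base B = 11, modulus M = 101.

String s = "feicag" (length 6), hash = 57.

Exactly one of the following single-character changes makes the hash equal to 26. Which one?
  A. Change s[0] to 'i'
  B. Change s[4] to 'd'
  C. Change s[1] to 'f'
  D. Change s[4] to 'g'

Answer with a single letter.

Option A: s[0]='f'->'i', delta=(9-6)*11^5 mod 101 = 70, hash=57+70 mod 101 = 26 <-- target
Option B: s[4]='a'->'d', delta=(4-1)*11^1 mod 101 = 33, hash=57+33 mod 101 = 90
Option C: s[1]='e'->'f', delta=(6-5)*11^4 mod 101 = 97, hash=57+97 mod 101 = 53
Option D: s[4]='a'->'g', delta=(7-1)*11^1 mod 101 = 66, hash=57+66 mod 101 = 22

Answer: A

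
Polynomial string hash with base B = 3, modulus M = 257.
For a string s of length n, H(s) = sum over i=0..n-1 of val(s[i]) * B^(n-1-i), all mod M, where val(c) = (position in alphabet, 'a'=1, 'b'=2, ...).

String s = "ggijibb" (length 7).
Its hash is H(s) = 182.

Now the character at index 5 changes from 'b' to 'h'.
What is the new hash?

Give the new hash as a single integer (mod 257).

Answer: 200

Derivation:
val('b') = 2, val('h') = 8
Position k = 5, exponent = n-1-k = 1
B^1 mod M = 3^1 mod 257 = 3
Delta = (8 - 2) * 3 mod 257 = 18
New hash = (182 + 18) mod 257 = 200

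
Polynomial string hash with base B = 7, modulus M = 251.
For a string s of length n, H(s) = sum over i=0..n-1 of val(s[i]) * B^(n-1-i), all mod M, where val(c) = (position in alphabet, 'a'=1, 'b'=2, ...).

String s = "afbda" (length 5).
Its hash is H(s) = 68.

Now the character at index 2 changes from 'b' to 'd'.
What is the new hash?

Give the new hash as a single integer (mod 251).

Answer: 166

Derivation:
val('b') = 2, val('d') = 4
Position k = 2, exponent = n-1-k = 2
B^2 mod M = 7^2 mod 251 = 49
Delta = (4 - 2) * 49 mod 251 = 98
New hash = (68 + 98) mod 251 = 166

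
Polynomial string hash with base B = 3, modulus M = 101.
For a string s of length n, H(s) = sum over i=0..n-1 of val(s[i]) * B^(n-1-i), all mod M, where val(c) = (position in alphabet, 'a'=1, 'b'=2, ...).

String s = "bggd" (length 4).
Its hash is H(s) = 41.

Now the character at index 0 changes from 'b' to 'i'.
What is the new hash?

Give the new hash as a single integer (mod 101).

val('b') = 2, val('i') = 9
Position k = 0, exponent = n-1-k = 3
B^3 mod M = 3^3 mod 101 = 27
Delta = (9 - 2) * 27 mod 101 = 88
New hash = (41 + 88) mod 101 = 28

Answer: 28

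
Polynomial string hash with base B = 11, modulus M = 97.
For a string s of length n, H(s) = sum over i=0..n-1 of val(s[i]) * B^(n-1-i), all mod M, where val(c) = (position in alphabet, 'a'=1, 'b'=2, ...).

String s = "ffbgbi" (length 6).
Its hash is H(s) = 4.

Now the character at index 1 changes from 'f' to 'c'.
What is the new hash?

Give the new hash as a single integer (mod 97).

Answer: 22

Derivation:
val('f') = 6, val('c') = 3
Position k = 1, exponent = n-1-k = 4
B^4 mod M = 11^4 mod 97 = 91
Delta = (3 - 6) * 91 mod 97 = 18
New hash = (4 + 18) mod 97 = 22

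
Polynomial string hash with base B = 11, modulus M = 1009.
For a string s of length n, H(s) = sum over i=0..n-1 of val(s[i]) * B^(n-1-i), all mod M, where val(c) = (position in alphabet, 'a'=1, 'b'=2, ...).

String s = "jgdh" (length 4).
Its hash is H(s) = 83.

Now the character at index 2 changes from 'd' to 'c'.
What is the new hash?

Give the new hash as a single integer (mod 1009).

val('d') = 4, val('c') = 3
Position k = 2, exponent = n-1-k = 1
B^1 mod M = 11^1 mod 1009 = 11
Delta = (3 - 4) * 11 mod 1009 = 998
New hash = (83 + 998) mod 1009 = 72

Answer: 72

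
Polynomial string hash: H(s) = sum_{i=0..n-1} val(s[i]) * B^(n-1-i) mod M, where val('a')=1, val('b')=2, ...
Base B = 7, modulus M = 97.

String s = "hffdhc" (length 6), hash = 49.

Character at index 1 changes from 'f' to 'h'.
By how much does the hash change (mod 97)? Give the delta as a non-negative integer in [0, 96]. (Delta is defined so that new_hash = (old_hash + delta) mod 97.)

Delta formula: (val(new) - val(old)) * B^(n-1-k) mod M
  val('h') - val('f') = 8 - 6 = 2
  B^(n-1-k) = 7^4 mod 97 = 73
  Delta = 2 * 73 mod 97 = 49

Answer: 49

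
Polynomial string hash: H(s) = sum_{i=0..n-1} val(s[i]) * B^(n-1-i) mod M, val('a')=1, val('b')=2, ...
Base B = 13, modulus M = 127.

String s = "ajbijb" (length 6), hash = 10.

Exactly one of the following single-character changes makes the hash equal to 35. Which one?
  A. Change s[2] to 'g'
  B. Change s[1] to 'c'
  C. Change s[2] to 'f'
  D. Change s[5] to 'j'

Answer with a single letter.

Option A: s[2]='b'->'g', delta=(7-2)*13^3 mod 127 = 63, hash=10+63 mod 127 = 73
Option B: s[1]='j'->'c', delta=(3-10)*13^4 mod 127 = 98, hash=10+98 mod 127 = 108
Option C: s[2]='b'->'f', delta=(6-2)*13^3 mod 127 = 25, hash=10+25 mod 127 = 35 <-- target
Option D: s[5]='b'->'j', delta=(10-2)*13^0 mod 127 = 8, hash=10+8 mod 127 = 18

Answer: C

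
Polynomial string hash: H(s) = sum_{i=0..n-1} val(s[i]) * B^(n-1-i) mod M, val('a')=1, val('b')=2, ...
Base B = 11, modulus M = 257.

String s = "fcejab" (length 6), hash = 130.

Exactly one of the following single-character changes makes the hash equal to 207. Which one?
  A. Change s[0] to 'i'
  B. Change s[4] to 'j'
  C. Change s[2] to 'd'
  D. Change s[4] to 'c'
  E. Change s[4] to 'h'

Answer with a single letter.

Option A: s[0]='f'->'i', delta=(9-6)*11^5 mod 257 = 250, hash=130+250 mod 257 = 123
Option B: s[4]='a'->'j', delta=(10-1)*11^1 mod 257 = 99, hash=130+99 mod 257 = 229
Option C: s[2]='e'->'d', delta=(4-5)*11^3 mod 257 = 211, hash=130+211 mod 257 = 84
Option D: s[4]='a'->'c', delta=(3-1)*11^1 mod 257 = 22, hash=130+22 mod 257 = 152
Option E: s[4]='a'->'h', delta=(8-1)*11^1 mod 257 = 77, hash=130+77 mod 257 = 207 <-- target

Answer: E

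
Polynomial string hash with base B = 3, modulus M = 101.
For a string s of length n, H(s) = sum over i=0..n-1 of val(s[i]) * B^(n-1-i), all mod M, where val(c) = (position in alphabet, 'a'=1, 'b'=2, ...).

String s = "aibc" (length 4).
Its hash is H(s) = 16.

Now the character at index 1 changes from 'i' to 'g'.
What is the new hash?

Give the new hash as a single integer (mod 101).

val('i') = 9, val('g') = 7
Position k = 1, exponent = n-1-k = 2
B^2 mod M = 3^2 mod 101 = 9
Delta = (7 - 9) * 9 mod 101 = 83
New hash = (16 + 83) mod 101 = 99

Answer: 99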